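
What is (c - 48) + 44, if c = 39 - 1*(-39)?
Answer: 74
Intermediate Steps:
c = 78 (c = 39 + 39 = 78)
(c - 48) + 44 = (78 - 48) + 44 = 30 + 44 = 74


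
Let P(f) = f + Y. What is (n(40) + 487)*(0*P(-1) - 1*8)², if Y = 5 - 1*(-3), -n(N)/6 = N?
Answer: 15808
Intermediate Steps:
n(N) = -6*N
Y = 8 (Y = 5 + 3 = 8)
P(f) = 8 + f (P(f) = f + 8 = 8 + f)
(n(40) + 487)*(0*P(-1) - 1*8)² = (-6*40 + 487)*(0*(8 - 1) - 1*8)² = (-240 + 487)*(0*7 - 8)² = 247*(0 - 8)² = 247*(-8)² = 247*64 = 15808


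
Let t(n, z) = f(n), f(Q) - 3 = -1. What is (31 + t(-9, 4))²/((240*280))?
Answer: 363/22400 ≈ 0.016205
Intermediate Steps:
f(Q) = 2 (f(Q) = 3 - 1 = 2)
t(n, z) = 2
(31 + t(-9, 4))²/((240*280)) = (31 + 2)²/((240*280)) = 33²/67200 = 1089*(1/67200) = 363/22400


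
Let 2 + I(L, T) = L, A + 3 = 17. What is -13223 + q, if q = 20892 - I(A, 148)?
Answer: 7657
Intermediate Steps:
A = 14 (A = -3 + 17 = 14)
I(L, T) = -2 + L
q = 20880 (q = 20892 - (-2 + 14) = 20892 - 1*12 = 20892 - 12 = 20880)
-13223 + q = -13223 + 20880 = 7657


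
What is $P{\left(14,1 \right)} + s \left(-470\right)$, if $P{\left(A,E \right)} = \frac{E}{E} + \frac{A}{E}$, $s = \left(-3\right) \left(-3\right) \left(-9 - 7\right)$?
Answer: $67695$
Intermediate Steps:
$s = -144$ ($s = 9 \left(-16\right) = -144$)
$P{\left(A,E \right)} = 1 + \frac{A}{E}$
$P{\left(14,1 \right)} + s \left(-470\right) = \frac{14 + 1}{1} - -67680 = 1 \cdot 15 + 67680 = 15 + 67680 = 67695$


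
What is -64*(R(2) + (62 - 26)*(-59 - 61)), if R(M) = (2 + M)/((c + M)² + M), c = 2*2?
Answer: 5252992/19 ≈ 2.7647e+5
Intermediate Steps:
c = 4
R(M) = (2 + M)/(M + (4 + M)²) (R(M) = (2 + M)/((4 + M)² + M) = (2 + M)/(M + (4 + M)²))
-64*(R(2) + (62 - 26)*(-59 - 61)) = -64*((2 + 2)/(2 + (4 + 2)²) + (62 - 26)*(-59 - 61)) = -64*(4/(2 + 6²) + 36*(-120)) = -64*(4/(2 + 36) - 4320) = -64*(4/38 - 4320) = -64*((1/38)*4 - 4320) = -64*(2/19 - 4320) = -64*(-82078/19) = 5252992/19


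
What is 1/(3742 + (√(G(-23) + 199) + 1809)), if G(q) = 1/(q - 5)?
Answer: 155428/862775257 - 6*√4333/862775257 ≈ 0.00017969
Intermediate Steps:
G(q) = 1/(-5 + q)
1/(3742 + (√(G(-23) + 199) + 1809)) = 1/(3742 + (√(1/(-5 - 23) + 199) + 1809)) = 1/(3742 + (√(1/(-28) + 199) + 1809)) = 1/(3742 + (√(-1/28 + 199) + 1809)) = 1/(3742 + (√(5571/28) + 1809)) = 1/(3742 + (3*√4333/14 + 1809)) = 1/(3742 + (1809 + 3*√4333/14)) = 1/(5551 + 3*√4333/14)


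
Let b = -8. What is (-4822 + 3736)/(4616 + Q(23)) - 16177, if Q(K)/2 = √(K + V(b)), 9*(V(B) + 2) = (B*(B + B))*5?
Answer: -775551978815/47940947 + 1629*√829/47940947 ≈ -16177.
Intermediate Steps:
V(B) = -2 + 10*B²/9 (V(B) = -2 + ((B*(B + B))*5)/9 = -2 + ((B*(2*B))*5)/9 = -2 + ((2*B²)*5)/9 = -2 + (10*B²)/9 = -2 + 10*B²/9)
Q(K) = 2*√(622/9 + K) (Q(K) = 2*√(K + (-2 + (10/9)*(-8)²)) = 2*√(K + (-2 + (10/9)*64)) = 2*√(K + (-2 + 640/9)) = 2*√(K + 622/9) = 2*√(622/9 + K))
(-4822 + 3736)/(4616 + Q(23)) - 16177 = (-4822 + 3736)/(4616 + 2*√(622 + 9*23)/3) - 16177 = -1086/(4616 + 2*√(622 + 207)/3) - 16177 = -1086/(4616 + 2*√829/3) - 16177 = -16177 - 1086/(4616 + 2*√829/3)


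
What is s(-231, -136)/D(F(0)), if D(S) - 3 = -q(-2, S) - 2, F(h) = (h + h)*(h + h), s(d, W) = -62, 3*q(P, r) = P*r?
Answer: -62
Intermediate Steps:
q(P, r) = P*r/3 (q(P, r) = (P*r)/3 = P*r/3)
F(h) = 4*h**2 (F(h) = (2*h)*(2*h) = 4*h**2)
D(S) = 1 + 2*S/3 (D(S) = 3 + (-(-2)*S/3 - 2) = 3 + (2*S/3 - 2) = 3 + (-2 + 2*S/3) = 1 + 2*S/3)
s(-231, -136)/D(F(0)) = -62/(1 + 2*(4*0**2)/3) = -62/(1 + 2*(4*0)/3) = -62/(1 + (2/3)*0) = -62/(1 + 0) = -62/1 = -62*1 = -62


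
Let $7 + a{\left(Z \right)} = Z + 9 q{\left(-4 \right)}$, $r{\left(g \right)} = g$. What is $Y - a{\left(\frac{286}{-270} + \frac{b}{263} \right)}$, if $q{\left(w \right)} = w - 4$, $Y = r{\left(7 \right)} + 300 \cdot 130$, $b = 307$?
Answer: $\frac{1387744594}{35505} \approx 39086.0$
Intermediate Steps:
$Y = 39007$ ($Y = 7 + 300 \cdot 130 = 7 + 39000 = 39007$)
$q{\left(w \right)} = -4 + w$ ($q{\left(w \right)} = w - 4 = -4 + w$)
$a{\left(Z \right)} = -79 + Z$ ($a{\left(Z \right)} = -7 + \left(Z + 9 \left(-4 - 4\right)\right) = -7 + \left(Z + 9 \left(-8\right)\right) = -7 + \left(Z - 72\right) = -7 + \left(-72 + Z\right) = -79 + Z$)
$Y - a{\left(\frac{286}{-270} + \frac{b}{263} \right)} = 39007 - \left(-79 + \left(\frac{286}{-270} + \frac{307}{263}\right)\right) = 39007 - \left(-79 + \left(286 \left(- \frac{1}{270}\right) + 307 \cdot \frac{1}{263}\right)\right) = 39007 - \left(-79 + \left(- \frac{143}{135} + \frac{307}{263}\right)\right) = 39007 - \left(-79 + \frac{3836}{35505}\right) = 39007 - - \frac{2801059}{35505} = 39007 + \frac{2801059}{35505} = \frac{1387744594}{35505}$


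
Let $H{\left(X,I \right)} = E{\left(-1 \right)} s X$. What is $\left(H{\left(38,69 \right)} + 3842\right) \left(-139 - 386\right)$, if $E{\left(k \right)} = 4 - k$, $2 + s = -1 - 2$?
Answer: $-1518300$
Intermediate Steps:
$s = -5$ ($s = -2 - 3 = -5$)
$H{\left(X,I \right)} = - 25 X$ ($H{\left(X,I \right)} = \left(4 - -1\right) \left(-5\right) X = \left(4 + 1\right) \left(-5\right) X = 5 \left(-5\right) X = - 25 X$)
$\left(H{\left(38,69 \right)} + 3842\right) \left(-139 - 386\right) = \left(\left(-25\right) 38 + 3842\right) \left(-139 - 386\right) = \left(-950 + 3842\right) \left(-525\right) = 2892 \left(-525\right) = -1518300$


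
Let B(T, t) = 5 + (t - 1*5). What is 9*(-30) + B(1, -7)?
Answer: -277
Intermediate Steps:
B(T, t) = t (B(T, t) = 5 + (t - 5) = 5 + (-5 + t) = t)
9*(-30) + B(1, -7) = 9*(-30) - 7 = -270 - 7 = -277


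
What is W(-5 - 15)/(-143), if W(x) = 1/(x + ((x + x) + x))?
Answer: 1/11440 ≈ 8.7413e-5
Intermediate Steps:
W(x) = 1/(4*x) (W(x) = 1/(x + (2*x + x)) = 1/(x + 3*x) = 1/(4*x))
W(-5 - 15)/(-143) = (1/(4*(-5 - 15)))/(-143) = ((1/4)/(-20))*(-1/143) = ((1/4)*(-1/20))*(-1/143) = -1/80*(-1/143) = 1/11440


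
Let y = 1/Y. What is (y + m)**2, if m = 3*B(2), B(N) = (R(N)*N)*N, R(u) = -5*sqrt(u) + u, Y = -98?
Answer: 74676001/9604 - 141060*sqrt(2)/49 ≈ 3704.3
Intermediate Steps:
R(u) = u - 5*sqrt(u)
B(N) = N**2*(N - 5*sqrt(N)) (B(N) = ((N - 5*sqrt(N))*N)*N = (N*(N - 5*sqrt(N)))*N = N**2*(N - 5*sqrt(N)))
y = -1/98 (y = 1/(-98) = -1/98 ≈ -0.010204)
m = 24 - 60*sqrt(2) (m = 3*(2**3 - 20*sqrt(2)) = 3*(8 - 20*sqrt(2)) = 24 - 60*sqrt(2) ≈ -60.853)
(y + m)**2 = (-1/98 + (24 - 60*sqrt(2)))**2 = (2351/98 - 60*sqrt(2))**2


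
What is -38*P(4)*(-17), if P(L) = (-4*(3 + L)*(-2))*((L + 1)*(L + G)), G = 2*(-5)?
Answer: -1085280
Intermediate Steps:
G = -10
P(L) = (1 + L)*(-10 + L)*(24 + 8*L) (P(L) = (-4*(3 + L)*(-2))*((L + 1)*(L - 10)) = ((-12 - 4*L)*(-2))*((1 + L)*(-10 + L)) = (24 + 8*L)*((1 + L)*(-10 + L)) = (1 + L)*(-10 + L)*(24 + 8*L))
-38*P(4)*(-17) = -38*(-240 - 296*4 - 48*4² + 8*4³)*(-17) = -38*(-240 - 1184 - 48*16 + 8*64)*(-17) = -38*(-240 - 1184 - 768 + 512)*(-17) = -38*(-1680)*(-17) = 63840*(-17) = -1085280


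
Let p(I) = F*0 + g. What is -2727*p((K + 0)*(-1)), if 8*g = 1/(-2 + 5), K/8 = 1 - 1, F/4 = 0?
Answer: -909/8 ≈ -113.63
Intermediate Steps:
F = 0 (F = 4*0 = 0)
K = 0 (K = 8*(1 - 1) = 8*0 = 0)
g = 1/24 (g = 1/(8*(-2 + 5)) = (⅛)/3 = (⅛)*(⅓) = 1/24 ≈ 0.041667)
p(I) = 1/24 (p(I) = 0*0 + 1/24 = 0 + 1/24 = 1/24)
-2727*p((K + 0)*(-1)) = -2727*1/24 = -909/8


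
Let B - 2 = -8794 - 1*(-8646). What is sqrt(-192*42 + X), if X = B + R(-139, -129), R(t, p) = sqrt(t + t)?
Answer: sqrt(-8210 + I*sqrt(278)) ≈ 0.092 + 90.609*I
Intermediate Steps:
R(t, p) = sqrt(2)*sqrt(t) (R(t, p) = sqrt(2*t) = sqrt(2)*sqrt(t))
B = -146 (B = 2 + (-8794 - 1*(-8646)) = 2 + (-8794 + 8646) = 2 - 148 = -146)
X = -146 + I*sqrt(278) (X = -146 + sqrt(2)*sqrt(-139) = -146 + sqrt(2)*(I*sqrt(139)) = -146 + I*sqrt(278) ≈ -146.0 + 16.673*I)
sqrt(-192*42 + X) = sqrt(-192*42 + (-146 + I*sqrt(278))) = sqrt(-8064 + (-146 + I*sqrt(278))) = sqrt(-8210 + I*sqrt(278))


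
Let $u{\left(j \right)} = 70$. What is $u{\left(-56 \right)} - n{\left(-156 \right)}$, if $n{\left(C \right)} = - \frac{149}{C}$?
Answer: $\frac{10771}{156} \approx 69.045$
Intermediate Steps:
$u{\left(-56 \right)} - n{\left(-156 \right)} = 70 - - \frac{149}{-156} = 70 - \left(-149\right) \left(- \frac{1}{156}\right) = 70 - \frac{149}{156} = \frac{10771}{156}$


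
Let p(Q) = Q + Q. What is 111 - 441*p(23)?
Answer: -20175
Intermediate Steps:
p(Q) = 2*Q
111 - 441*p(23) = 111 - 882*23 = 111 - 441*46 = 111 - 20286 = -20175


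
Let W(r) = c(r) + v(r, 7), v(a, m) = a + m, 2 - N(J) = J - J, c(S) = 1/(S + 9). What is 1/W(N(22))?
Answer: 11/100 ≈ 0.11000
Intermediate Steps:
c(S) = 1/(9 + S)
N(J) = 2 (N(J) = 2 - (J - J) = 2 - 1*0 = 2 + 0 = 2)
W(r) = 7 + r + 1/(9 + r) (W(r) = 1/(9 + r) + (r + 7) = 1/(9 + r) + (7 + r) = 7 + r + 1/(9 + r))
1/W(N(22)) = 1/((1 + (7 + 2)*(9 + 2))/(9 + 2)) = 1/((1 + 9*11)/11) = 1/((1 + 99)/11) = 1/((1/11)*100) = 1/(100/11) = 11/100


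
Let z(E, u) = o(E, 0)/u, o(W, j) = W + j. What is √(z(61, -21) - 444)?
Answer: I*√197085/21 ≈ 21.14*I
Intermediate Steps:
z(E, u) = E/u (z(E, u) = (E + 0)/u = E/u)
√(z(61, -21) - 444) = √(61/(-21) - 444) = √(61*(-1/21) - 444) = √(-61/21 - 444) = √(-9385/21) = I*√197085/21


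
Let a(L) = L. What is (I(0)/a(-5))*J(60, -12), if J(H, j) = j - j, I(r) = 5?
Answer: 0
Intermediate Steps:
J(H, j) = 0
(I(0)/a(-5))*J(60, -12) = (5/(-5))*0 = (5*(-⅕))*0 = -1*0 = 0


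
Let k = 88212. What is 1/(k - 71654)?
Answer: 1/16558 ≈ 6.0394e-5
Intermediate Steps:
1/(k - 71654) = 1/(88212 - 71654) = 1/16558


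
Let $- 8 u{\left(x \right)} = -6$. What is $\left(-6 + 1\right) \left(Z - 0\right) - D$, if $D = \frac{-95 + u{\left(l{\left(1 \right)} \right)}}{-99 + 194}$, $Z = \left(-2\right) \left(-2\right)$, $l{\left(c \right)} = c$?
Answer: $- \frac{7223}{380} \approx -19.008$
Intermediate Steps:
$Z = 4$
$u{\left(x \right)} = \frac{3}{4}$ ($u{\left(x \right)} = \left(- \frac{1}{8}\right) \left(-6\right) = \frac{3}{4}$)
$D = - \frac{377}{380}$ ($D = \frac{-95 + \frac{3}{4}}{-99 + 194} = - \frac{377}{4 \cdot 95} = \left(- \frac{377}{4}\right) \frac{1}{95} = - \frac{377}{380} \approx -0.99211$)
$\left(-6 + 1\right) \left(Z - 0\right) - D = \left(-6 + 1\right) \left(4 - 0\right) - - \frac{377}{380} = - 5 \left(4 + 0\right) + \frac{377}{380} = \left(-5\right) 4 + \frac{377}{380} = -20 + \frac{377}{380} = - \frac{7223}{380}$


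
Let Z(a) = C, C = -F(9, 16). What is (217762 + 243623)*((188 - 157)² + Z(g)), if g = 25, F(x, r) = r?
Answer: 436008825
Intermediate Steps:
C = -16 (C = -1*16 = -16)
Z(a) = -16
(217762 + 243623)*((188 - 157)² + Z(g)) = (217762 + 243623)*((188 - 157)² - 16) = 461385*(31² - 16) = 461385*(961 - 16) = 461385*945 = 436008825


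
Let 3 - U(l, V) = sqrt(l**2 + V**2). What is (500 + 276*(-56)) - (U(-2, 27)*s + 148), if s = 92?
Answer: -15380 + 92*sqrt(733) ≈ -12889.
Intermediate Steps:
U(l, V) = 3 - sqrt(V**2 + l**2) (U(l, V) = 3 - sqrt(l**2 + V**2) = 3 - sqrt(V**2 + l**2))
(500 + 276*(-56)) - (U(-2, 27)*s + 148) = (500 + 276*(-56)) - ((3 - sqrt(27**2 + (-2)**2))*92 + 148) = (500 - 15456) - ((3 - sqrt(729 + 4))*92 + 148) = -14956 - ((3 - sqrt(733))*92 + 148) = -14956 - ((276 - 92*sqrt(733)) + 148) = -14956 - (424 - 92*sqrt(733)) = -14956 + (-424 + 92*sqrt(733)) = -15380 + 92*sqrt(733)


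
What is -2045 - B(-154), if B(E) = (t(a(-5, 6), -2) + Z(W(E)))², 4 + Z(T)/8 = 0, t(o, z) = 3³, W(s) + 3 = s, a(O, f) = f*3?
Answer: -2070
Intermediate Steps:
a(O, f) = 3*f
W(s) = -3 + s
t(o, z) = 27
Z(T) = -32 (Z(T) = -32 + 8*0 = -32 + 0 = -32)
B(E) = 25 (B(E) = (27 - 32)² = (-5)² = 25)
-2045 - B(-154) = -2045 - 1*25 = -2045 - 25 = -2070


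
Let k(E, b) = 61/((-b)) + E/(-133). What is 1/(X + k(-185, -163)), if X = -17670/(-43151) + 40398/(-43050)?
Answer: 136979613175/169348663957 ≈ 0.80886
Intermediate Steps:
k(E, b) = -61/b - E/133 (k(E, b) = 61*(-1/b) + E*(-1/133) = -61/b - E/133)
X = -163753433/309608425 (X = -17670*(-1/43151) + 40398*(-1/43050) = 17670/43151 - 6733/7175 = -163753433/309608425 ≈ -0.52890)
1/(X + k(-185, -163)) = 1/(-163753433/309608425 + (-61/(-163) - 1/133*(-185))) = 1/(-163753433/309608425 + (-61*(-1/163) + 185/133)) = 1/(-163753433/309608425 + (61/163 + 185/133)) = 1/(-163753433/309608425 + 38268/21679) = 1/(169348663957/136979613175) = 136979613175/169348663957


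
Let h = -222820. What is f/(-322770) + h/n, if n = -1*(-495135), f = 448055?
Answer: -3916897651/2130862986 ≈ -1.8382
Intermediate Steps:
n = 495135
f/(-322770) + h/n = 448055/(-322770) - 222820/495135 = 448055*(-1/322770) - 222820*1/495135 = -89611/64554 - 44564/99027 = -3916897651/2130862986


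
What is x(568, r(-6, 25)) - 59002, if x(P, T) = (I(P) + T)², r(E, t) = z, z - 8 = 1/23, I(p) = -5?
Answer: -31207158/529 ≈ -58993.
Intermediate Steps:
z = 185/23 (z = 8 + 1/23 = 185/23 ≈ 8.0435)
r(E, t) = 185/23
x(P, T) = (-5 + T)²
x(568, r(-6, 25)) - 59002 = (-5 + 185/23)² - 59002 = (70/23)² - 59002 = 4900/529 - 59002 = -31207158/529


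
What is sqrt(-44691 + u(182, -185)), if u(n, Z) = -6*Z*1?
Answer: I*sqrt(43581) ≈ 208.76*I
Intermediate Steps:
u(n, Z) = -6*Z
sqrt(-44691 + u(182, -185)) = sqrt(-44691 - 6*(-185)) = sqrt(-44691 + 1110) = sqrt(-43581) = I*sqrt(43581)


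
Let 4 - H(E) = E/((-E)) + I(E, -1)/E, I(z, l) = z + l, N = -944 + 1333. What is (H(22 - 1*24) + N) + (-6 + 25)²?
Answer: 1507/2 ≈ 753.50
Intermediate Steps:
N = 389
I(z, l) = l + z
H(E) = 5 - (-1 + E)/E (H(E) = 4 - (E/((-E)) + (-1 + E)/E) = 4 - (E*(-1/E) + (-1 + E)/E) = 4 - (-1 + (-1 + E)/E) = 4 + (1 - (-1 + E)/E) = 5 - (-1 + E)/E)
(H(22 - 1*24) + N) + (-6 + 25)² = ((4 + 1/(22 - 1*24)) + 389) + (-6 + 25)² = ((4 + 1/(22 - 24)) + 389) + 19² = ((4 + 1/(-2)) + 389) + 361 = ((4 - ½) + 389) + 361 = (7/2 + 389) + 361 = 785/2 + 361 = 1507/2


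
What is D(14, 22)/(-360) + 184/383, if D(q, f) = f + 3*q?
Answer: 5216/17235 ≈ 0.30264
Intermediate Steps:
D(14, 22)/(-360) + 184/383 = (22 + 3*14)/(-360) + 184/383 = (22 + 42)*(-1/360) + 184*(1/383) = 64*(-1/360) + 184/383 = -8/45 + 184/383 = 5216/17235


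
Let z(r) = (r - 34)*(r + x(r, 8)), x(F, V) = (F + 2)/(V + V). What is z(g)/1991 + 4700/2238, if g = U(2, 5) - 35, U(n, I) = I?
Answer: 6952658/2227929 ≈ 3.1207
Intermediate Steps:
x(F, V) = (2 + F)/(2*V) (x(F, V) = (2 + F)/((2*V)) = (2 + F)*(1/(2*V)) = (2 + F)/(2*V))
g = -30 (g = 5 - 35 = -30)
z(r) = (-34 + r)*(⅛ + 17*r/16) (z(r) = (r - 34)*(r + (½)*(2 + r)/8) = (-34 + r)*(r + (½)*(⅛)*(2 + r)) = (-34 + r)*(r + (⅛ + r/16)) = (-34 + r)*(⅛ + 17*r/16))
z(g)/1991 + 4700/2238 = (-17/4 - 36*(-30) + (17/16)*(-30)²)/1991 + 4700/2238 = (-17/4 + 1080 + (17/16)*900)*(1/1991) + 4700*(1/2238) = (-17/4 + 1080 + 3825/4)*(1/1991) + 2350/1119 = 2032*(1/1991) + 2350/1119 = 2032/1991 + 2350/1119 = 6952658/2227929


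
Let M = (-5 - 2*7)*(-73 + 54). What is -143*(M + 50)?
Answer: -58773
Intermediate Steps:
M = 361 (M = (-5 - 14)*(-19) = -19*(-19) = 361)
-143*(M + 50) = -143*(361 + 50) = -143*411 = -58773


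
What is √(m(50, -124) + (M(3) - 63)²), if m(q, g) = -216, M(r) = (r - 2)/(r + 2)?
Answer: 2*√23299/5 ≈ 61.056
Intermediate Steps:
M(r) = (-2 + r)/(2 + r)
√(m(50, -124) + (M(3) - 63)²) = √(-216 + ((-2 + 3)/(2 + 3) - 63)²) = √(-216 + (1/5 - 63)²) = √(-216 + ((⅕)*1 - 63)²) = √(-216 + (⅕ - 63)²) = √(-216 + (-314/5)²) = √(-216 + 98596/25) = √(93196/25) = 2*√23299/5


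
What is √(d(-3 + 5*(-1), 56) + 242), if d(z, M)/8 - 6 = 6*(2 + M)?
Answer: √3074 ≈ 55.444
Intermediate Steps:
d(z, M) = 144 + 48*M (d(z, M) = 48 + 8*(6*(2 + M)) = 48 + 8*(12 + 6*M) = 48 + (96 + 48*M) = 144 + 48*M)
√(d(-3 + 5*(-1), 56) + 242) = √((144 + 48*56) + 242) = √((144 + 2688) + 242) = √(2832 + 242) = √3074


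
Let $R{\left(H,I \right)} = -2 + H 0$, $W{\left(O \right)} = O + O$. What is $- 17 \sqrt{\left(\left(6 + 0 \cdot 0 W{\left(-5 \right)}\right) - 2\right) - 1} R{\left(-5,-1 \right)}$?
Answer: $34 \sqrt{3} \approx 58.89$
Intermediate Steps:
$W{\left(O \right)} = 2 O$
$R{\left(H,I \right)} = -2$ ($R{\left(H,I \right)} = -2 + 0 = -2$)
$- 17 \sqrt{\left(\left(6 + 0 \cdot 0 W{\left(-5 \right)}\right) - 2\right) - 1} R{\left(-5,-1 \right)} = - 17 \sqrt{\left(\left(6 + 0 \cdot 0 \cdot 2 \left(-5\right)\right) - 2\right) - 1} \left(-2\right) = - 17 \sqrt{\left(\left(6 + 0 \left(-10\right)\right) - 2\right) - 1} \left(-2\right) = - 17 \sqrt{\left(\left(6 + 0\right) - 2\right) - 1} \left(-2\right) = - 17 \sqrt{\left(6 - 2\right) - 1} \left(-2\right) = - 17 \sqrt{4 - 1} \left(-2\right) = - 17 \sqrt{3} \left(-2\right) = 34 \sqrt{3}$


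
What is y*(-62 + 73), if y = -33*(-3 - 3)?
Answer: 2178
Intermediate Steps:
y = 198 (y = -33*(-6) = 198)
y*(-62 + 73) = 198*(-62 + 73) = 198*11 = 2178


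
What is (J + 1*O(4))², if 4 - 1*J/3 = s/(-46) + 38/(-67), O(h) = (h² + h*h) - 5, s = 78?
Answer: 4978713600/2374681 ≈ 2096.6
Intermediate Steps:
O(h) = -5 + 2*h² (O(h) = (h² + h²) - 5 = 2*h² - 5 = -5 + 2*h²)
J = 28953/1541 (J = 12 - 3*(78/(-46) + 38/(-67)) = 12 - 3*(78*(-1/46) + 38*(-1/67)) = 12 - 3*(-39/23 - 38/67) = 12 - 3*(-3487/1541) = 12 + 10461/1541 = 28953/1541 ≈ 18.788)
(J + 1*O(4))² = (28953/1541 + 1*(-5 + 2*4²))² = (28953/1541 + 1*(-5 + 2*16))² = (28953/1541 + 1*(-5 + 32))² = (28953/1541 + 1*27)² = (28953/1541 + 27)² = (70560/1541)² = 4978713600/2374681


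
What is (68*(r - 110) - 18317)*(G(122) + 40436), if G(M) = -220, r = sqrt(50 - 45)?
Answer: -1037452152 + 2734688*sqrt(5) ≈ -1.0313e+9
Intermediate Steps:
r = sqrt(5) ≈ 2.2361
(68*(r - 110) - 18317)*(G(122) + 40436) = (68*(sqrt(5) - 110) - 18317)*(-220 + 40436) = (68*(-110 + sqrt(5)) - 18317)*40216 = ((-7480 + 68*sqrt(5)) - 18317)*40216 = (-25797 + 68*sqrt(5))*40216 = -1037452152 + 2734688*sqrt(5)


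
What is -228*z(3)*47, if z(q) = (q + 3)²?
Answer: -385776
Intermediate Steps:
z(q) = (3 + q)²
-228*z(3)*47 = -228*(3 + 3)²*47 = -228*6²*47 = -228*36*47 = -38*216*47 = -8208*47 = -385776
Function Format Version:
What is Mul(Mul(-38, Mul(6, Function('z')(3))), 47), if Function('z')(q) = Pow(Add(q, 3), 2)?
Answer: -385776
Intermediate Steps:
Function('z')(q) = Pow(Add(3, q), 2)
Mul(Mul(-38, Mul(6, Function('z')(3))), 47) = Mul(Mul(-38, Mul(6, Pow(Add(3, 3), 2))), 47) = Mul(Mul(-38, Mul(6, Pow(6, 2))), 47) = Mul(Mul(-38, Mul(6, 36)), 47) = Mul(Mul(-38, 216), 47) = Mul(-8208, 47) = -385776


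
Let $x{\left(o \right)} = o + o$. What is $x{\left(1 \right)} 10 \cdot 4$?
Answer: $80$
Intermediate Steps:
$x{\left(o \right)} = 2 o$
$x{\left(1 \right)} 10 \cdot 4 = 2 \cdot 1 \cdot 10 \cdot 4 = 2 \cdot 10 \cdot 4 = 20 \cdot 4 = 80$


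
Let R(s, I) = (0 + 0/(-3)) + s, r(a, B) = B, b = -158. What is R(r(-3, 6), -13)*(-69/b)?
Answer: 207/79 ≈ 2.6203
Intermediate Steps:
R(s, I) = s (R(s, I) = (0 + 0*(-1/3)) + s = (0 + 0) + s = 0 + s = s)
R(r(-3, 6), -13)*(-69/b) = 6*(-69/(-158)) = 6*(-69*(-1/158)) = 6*(69/158) = 207/79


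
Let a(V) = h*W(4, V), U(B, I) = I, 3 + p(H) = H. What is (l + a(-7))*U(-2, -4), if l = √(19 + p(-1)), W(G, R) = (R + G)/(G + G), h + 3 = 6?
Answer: 9/2 - 4*√15 ≈ -10.992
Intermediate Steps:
h = 3 (h = -3 + 6 = 3)
p(H) = -3 + H
W(G, R) = (G + R)/(2*G) (W(G, R) = (G + R)/((2*G)) = (G + R)*(1/(2*G)) = (G + R)/(2*G))
l = √15 (l = √(19 + (-3 - 1)) = √(19 - 4) = √15 ≈ 3.8730)
a(V) = 3/2 + 3*V/8 (a(V) = 3*((½)*(4 + V)/4) = 3*((½)*(¼)*(4 + V)) = 3*(½ + V/8) = 3/2 + 3*V/8)
(l + a(-7))*U(-2, -4) = (√15 + (3/2 + (3/8)*(-7)))*(-4) = (√15 + (3/2 - 21/8))*(-4) = (√15 - 9/8)*(-4) = (-9/8 + √15)*(-4) = 9/2 - 4*√15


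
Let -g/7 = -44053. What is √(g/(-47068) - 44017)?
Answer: I*√296014361/82 ≈ 209.82*I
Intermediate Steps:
g = 308371 (g = -7*(-44053) = 308371)
√(g/(-47068) - 44017) = √(308371/(-47068) - 44017) = √(308371*(-1/47068) - 44017) = √(-44053/6724 - 44017) = √(-296014361/6724) = I*√296014361/82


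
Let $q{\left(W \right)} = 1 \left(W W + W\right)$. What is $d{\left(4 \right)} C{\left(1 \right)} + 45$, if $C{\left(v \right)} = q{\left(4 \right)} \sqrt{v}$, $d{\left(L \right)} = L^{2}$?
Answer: $365$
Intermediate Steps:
$q{\left(W \right)} = W + W^{2}$ ($q{\left(W \right)} = 1 \left(W^{2} + W\right) = 1 \left(W + W^{2}\right) = W + W^{2}$)
$C{\left(v \right)} = 20 \sqrt{v}$ ($C{\left(v \right)} = 4 \left(1 + 4\right) \sqrt{v} = 4 \cdot 5 \sqrt{v} = 20 \sqrt{v}$)
$d{\left(4 \right)} C{\left(1 \right)} + 45 = 4^{2} \cdot 20 \sqrt{1} + 45 = 16 \cdot 20 \cdot 1 + 45 = 16 \cdot 20 + 45 = 320 + 45 = 365$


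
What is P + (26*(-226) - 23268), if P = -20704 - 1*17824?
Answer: -67672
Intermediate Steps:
P = -38528 (P = -20704 - 17824 = -38528)
P + (26*(-226) - 23268) = -38528 + (26*(-226) - 23268) = -38528 + (-5876 - 23268) = -38528 - 29144 = -67672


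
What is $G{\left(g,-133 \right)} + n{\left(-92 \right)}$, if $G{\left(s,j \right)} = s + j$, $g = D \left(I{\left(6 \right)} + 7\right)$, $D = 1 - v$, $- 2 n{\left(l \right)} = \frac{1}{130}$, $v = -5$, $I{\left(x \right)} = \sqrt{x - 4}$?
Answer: $- \frac{23661}{260} + 6 \sqrt{2} \approx -82.519$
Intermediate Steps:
$I{\left(x \right)} = \sqrt{-4 + x}$
$n{\left(l \right)} = - \frac{1}{260}$ ($n{\left(l \right)} = - \frac{1}{2 \cdot 130} = \left(- \frac{1}{2}\right) \frac{1}{130} = - \frac{1}{260}$)
$D = 6$ ($D = 1 - -5 = 1 + 5 = 6$)
$g = 42 + 6 \sqrt{2}$ ($g = 6 \left(\sqrt{-4 + 6} + 7\right) = 6 \left(\sqrt{2} + 7\right) = 6 \left(7 + \sqrt{2}\right) = 42 + 6 \sqrt{2} \approx 50.485$)
$G{\left(s,j \right)} = j + s$
$G{\left(g,-133 \right)} + n{\left(-92 \right)} = \left(-133 + \left(42 + 6 \sqrt{2}\right)\right) - \frac{1}{260} = \left(-91 + 6 \sqrt{2}\right) - \frac{1}{260} = - \frac{23661}{260} + 6 \sqrt{2}$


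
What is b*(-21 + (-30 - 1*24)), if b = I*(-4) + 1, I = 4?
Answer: 1125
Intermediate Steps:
b = -15 (b = 4*(-4) + 1 = -16 + 1 = -15)
b*(-21 + (-30 - 1*24)) = -15*(-21 + (-30 - 1*24)) = -15*(-21 + (-30 - 24)) = -15*(-21 - 54) = -15*(-75) = 1125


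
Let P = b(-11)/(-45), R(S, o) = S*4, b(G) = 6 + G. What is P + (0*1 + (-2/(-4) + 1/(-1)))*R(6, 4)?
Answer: -107/9 ≈ -11.889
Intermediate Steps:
R(S, o) = 4*S
P = 1/9 (P = (6 - 11)/(-45) = -5*(-1/45) = 1/9 ≈ 0.11111)
P + (0*1 + (-2/(-4) + 1/(-1)))*R(6, 4) = 1/9 + (0*1 + (-2/(-4) + 1/(-1)))*(4*6) = 1/9 + (0 + (-2*(-1/4) + 1*(-1)))*24 = 1/9 + (0 + (1/2 - 1))*24 = 1/9 + (0 - 1/2)*24 = 1/9 - 1/2*24 = 1/9 - 12 = -107/9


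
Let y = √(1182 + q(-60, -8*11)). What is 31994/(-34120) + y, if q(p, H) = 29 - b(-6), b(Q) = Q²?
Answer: -15997/17060 + 5*√47 ≈ 33.341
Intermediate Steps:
q(p, H) = -7 (q(p, H) = 29 - 1*(-6)² = 29 - 1*36 = 29 - 36 = -7)
y = 5*√47 (y = √(1182 - 7) = √1175 = 5*√47 ≈ 34.278)
31994/(-34120) + y = 31994/(-34120) + 5*√47 = 31994*(-1/34120) + 5*√47 = -15997/17060 + 5*√47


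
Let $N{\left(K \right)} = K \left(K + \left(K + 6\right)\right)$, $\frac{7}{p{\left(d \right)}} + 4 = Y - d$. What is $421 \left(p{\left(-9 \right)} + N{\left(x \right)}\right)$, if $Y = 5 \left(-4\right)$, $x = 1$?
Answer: $\frac{47573}{15} \approx 3171.5$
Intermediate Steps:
$Y = -20$
$p{\left(d \right)} = \frac{7}{-24 - d}$ ($p{\left(d \right)} = \frac{7}{-4 - \left(20 + d\right)} = \frac{7}{-24 - d}$)
$N{\left(K \right)} = K \left(6 + 2 K\right)$ ($N{\left(K \right)} = K \left(K + \left(6 + K\right)\right) = K \left(6 + 2 K\right)$)
$421 \left(p{\left(-9 \right)} + N{\left(x \right)}\right) = 421 \left(- \frac{7}{24 - 9} + 2 \cdot 1 \left(3 + 1\right)\right) = 421 \left(- \frac{7}{15} + 2 \cdot 1 \cdot 4\right) = 421 \left(\left(-7\right) \frac{1}{15} + 8\right) = 421 \left(- \frac{7}{15} + 8\right) = 421 \cdot \frac{113}{15} = \frac{47573}{15}$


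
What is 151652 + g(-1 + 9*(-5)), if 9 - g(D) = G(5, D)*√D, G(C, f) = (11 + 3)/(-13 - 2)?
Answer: 151661 + 14*I*√46/15 ≈ 1.5166e+5 + 6.3302*I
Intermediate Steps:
G(C, f) = -14/15 (G(C, f) = 14/(-15) = 14*(-1/15) = -14/15)
g(D) = 9 + 14*√D/15 (g(D) = 9 - (-14)*√D/15 = 9 + 14*√D/15)
151652 + g(-1 + 9*(-5)) = 151652 + (9 + 14*√(-1 + 9*(-5))/15) = 151652 + (9 + 14*√(-1 - 45)/15) = 151652 + (9 + 14*√(-46)/15) = 151652 + (9 + 14*(I*√46)/15) = 151652 + (9 + 14*I*√46/15) = 151661 + 14*I*√46/15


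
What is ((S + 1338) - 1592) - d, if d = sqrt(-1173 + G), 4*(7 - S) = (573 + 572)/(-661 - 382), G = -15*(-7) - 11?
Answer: -1029339/4172 - I*sqrt(1079) ≈ -246.73 - 32.848*I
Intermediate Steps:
G = 94 (G = 105 - 11 = 94)
S = 30349/4172 (S = 7 - (573 + 572)/(4*(-661 - 382)) = 7 - 1145/(4*(-1043)) = 7 - 1145*(-1)/(4*1043) = 7 - 1/4*(-1145/1043) = 7 + 1145/4172 = 30349/4172 ≈ 7.2744)
d = I*sqrt(1079) (d = sqrt(-1173 + 94) = sqrt(-1079) = I*sqrt(1079) ≈ 32.848*I)
((S + 1338) - 1592) - d = ((30349/4172 + 1338) - 1592) - I*sqrt(1079) = (5612485/4172 - 1592) - I*sqrt(1079) = -1029339/4172 - I*sqrt(1079)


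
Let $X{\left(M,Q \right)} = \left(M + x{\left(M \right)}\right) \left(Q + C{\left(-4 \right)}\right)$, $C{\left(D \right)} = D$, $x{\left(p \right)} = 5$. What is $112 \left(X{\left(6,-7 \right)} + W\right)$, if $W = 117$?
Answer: $-448$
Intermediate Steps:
$X{\left(M,Q \right)} = \left(-4 + Q\right) \left(5 + M\right)$ ($X{\left(M,Q \right)} = \left(M + 5\right) \left(Q - 4\right) = \left(5 + M\right) \left(-4 + Q\right) = \left(-4 + Q\right) \left(5 + M\right)$)
$112 \left(X{\left(6,-7 \right)} + W\right) = 112 \left(\left(-20 - 24 + 5 \left(-7\right) + 6 \left(-7\right)\right) + 117\right) = 112 \left(\left(-20 - 24 - 35 - 42\right) + 117\right) = 112 \left(-121 + 117\right) = 112 \left(-4\right) = -448$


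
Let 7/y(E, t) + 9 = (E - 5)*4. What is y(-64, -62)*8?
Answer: -56/285 ≈ -0.19649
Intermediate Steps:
y(E, t) = 7/(-29 + 4*E) (y(E, t) = 7/(-9 + (E - 5)*4) = 7/(-9 + (-5 + E)*4) = 7/(-9 + (-20 + 4*E)) = 7/(-29 + 4*E))
y(-64, -62)*8 = (7/(-29 + 4*(-64)))*8 = (7/(-29 - 256))*8 = (7/(-285))*8 = (7*(-1/285))*8 = -7/285*8 = -56/285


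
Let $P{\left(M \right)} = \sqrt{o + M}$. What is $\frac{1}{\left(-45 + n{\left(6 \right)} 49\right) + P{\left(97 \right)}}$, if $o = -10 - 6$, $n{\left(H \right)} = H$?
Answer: $\frac{1}{258} \approx 0.003876$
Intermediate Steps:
$o = -16$
$P{\left(M \right)} = \sqrt{-16 + M}$
$\frac{1}{\left(-45 + n{\left(6 \right)} 49\right) + P{\left(97 \right)}} = \frac{1}{\left(-45 + 6 \cdot 49\right) + \sqrt{-16 + 97}} = \frac{1}{\left(-45 + 294\right) + \sqrt{81}} = \frac{1}{249 + 9} = \frac{1}{258}$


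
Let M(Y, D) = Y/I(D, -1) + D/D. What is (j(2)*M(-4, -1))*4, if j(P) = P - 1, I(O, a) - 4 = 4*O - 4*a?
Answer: 0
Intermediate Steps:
I(O, a) = 4 - 4*a + 4*O (I(O, a) = 4 + (4*O - 4*a) = 4 + (-4*a + 4*O) = 4 - 4*a + 4*O)
M(Y, D) = 1 + Y/(8 + 4*D) (M(Y, D) = Y/(4 - 4*(-1) + 4*D) + D/D = Y/(4 + 4 + 4*D) + 1 = Y/(8 + 4*D) + 1 = 1 + Y/(8 + 4*D))
j(P) = -1 + P
(j(2)*M(-4, -1))*4 = ((-1 + 2)*((2 - 1 + (1/4)*(-4))/(2 - 1)))*4 = (1*((2 - 1 - 1)/1))*4 = (1*(1*0))*4 = (1*0)*4 = 0*4 = 0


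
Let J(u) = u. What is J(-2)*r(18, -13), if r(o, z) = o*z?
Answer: 468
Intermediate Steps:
J(-2)*r(18, -13) = -36*(-13) = -2*(-234) = 468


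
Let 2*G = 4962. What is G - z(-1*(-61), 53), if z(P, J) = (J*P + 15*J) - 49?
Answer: -1498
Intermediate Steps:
z(P, J) = -49 + 15*J + J*P (z(P, J) = (15*J + J*P) - 49 = -49 + 15*J + J*P)
G = 2481 (G = (½)*4962 = 2481)
G - z(-1*(-61), 53) = 2481 - (-49 + 15*53 + 53*(-1*(-61))) = 2481 - (-49 + 795 + 53*61) = 2481 - (-49 + 795 + 3233) = 2481 - 1*3979 = 2481 - 3979 = -1498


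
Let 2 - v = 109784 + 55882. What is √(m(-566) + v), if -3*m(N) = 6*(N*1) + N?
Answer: I*√1479090/3 ≈ 405.39*I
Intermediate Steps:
v = -165664 (v = 2 - (109784 + 55882) = 2 - 1*165666 = 2 - 165666 = -165664)
m(N) = -7*N/3 (m(N) = -(6*(N*1) + N)/3 = -(6*N + N)/3 = -7*N/3)
√(m(-566) + v) = √(-7/3*(-566) - 165664) = √(3962/3 - 165664) = √(-493030/3) = I*√1479090/3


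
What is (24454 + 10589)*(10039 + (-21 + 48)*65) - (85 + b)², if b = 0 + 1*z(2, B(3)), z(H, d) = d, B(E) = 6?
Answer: 413288861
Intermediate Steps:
b = 6 (b = 0 + 1*6 = 0 + 6 = 6)
(24454 + 10589)*(10039 + (-21 + 48)*65) - (85 + b)² = (24454 + 10589)*(10039 + (-21 + 48)*65) - (85 + 6)² = 35043*(10039 + 27*65) - 1*91² = 35043*(10039 + 1755) - 1*8281 = 35043*11794 - 8281 = 413297142 - 8281 = 413288861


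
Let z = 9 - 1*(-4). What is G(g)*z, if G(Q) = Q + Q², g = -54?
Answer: 37206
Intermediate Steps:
z = 13 (z = 9 + 4 = 13)
G(g)*z = -54*(1 - 54)*13 = -54*(-53)*13 = 2862*13 = 37206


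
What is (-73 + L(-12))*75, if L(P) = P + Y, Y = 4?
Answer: -6075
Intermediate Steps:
L(P) = 4 + P (L(P) = P + 4 = 4 + P)
(-73 + L(-12))*75 = (-73 + (4 - 12))*75 = (-73 - 8)*75 = -81*75 = -6075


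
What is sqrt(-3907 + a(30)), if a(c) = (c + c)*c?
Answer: 7*I*sqrt(43) ≈ 45.902*I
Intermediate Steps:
a(c) = 2*c**2 (a(c) = (2*c)*c = 2*c**2)
sqrt(-3907 + a(30)) = sqrt(-3907 + 2*30**2) = sqrt(-3907 + 2*900) = sqrt(-3907 + 1800) = sqrt(-2107) = 7*I*sqrt(43)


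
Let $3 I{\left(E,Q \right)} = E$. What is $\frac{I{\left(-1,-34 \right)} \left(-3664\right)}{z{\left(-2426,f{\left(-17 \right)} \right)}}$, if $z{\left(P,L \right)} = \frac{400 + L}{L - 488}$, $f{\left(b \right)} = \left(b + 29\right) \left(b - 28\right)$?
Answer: $\frac{941648}{105} \approx 8968.1$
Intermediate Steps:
$I{\left(E,Q \right)} = \frac{E}{3}$
$f{\left(b \right)} = \left(-28 + b\right) \left(29 + b\right)$ ($f{\left(b \right)} = \left(29 + b\right) \left(-28 + b\right) = \left(-28 + b\right) \left(29 + b\right)$)
$z{\left(P,L \right)} = \frac{400 + L}{-488 + L}$
$\frac{I{\left(-1,-34 \right)} \left(-3664\right)}{z{\left(-2426,f{\left(-17 \right)} \right)}} = \frac{\frac{1}{3} \left(-1\right) \left(-3664\right)}{\frac{1}{-488 - \left(829 - 289\right)} \left(400 - \left(829 - 289\right)\right)} = \frac{\left(- \frac{1}{3}\right) \left(-3664\right)}{\frac{1}{-488 - 540} \left(400 - 540\right)} = \frac{3664}{3 \frac{400 - 540}{-488 - 540}} = \frac{3664}{3 \frac{1}{-1028} \left(-140\right)} = \frac{3664}{3 \left(\left(- \frac{1}{1028}\right) \left(-140\right)\right)} = \frac{3664}{3 \cdot \frac{35}{257}} = \frac{3664}{3} \cdot \frac{257}{35} = \frac{941648}{105}$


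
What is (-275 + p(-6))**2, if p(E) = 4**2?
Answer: 67081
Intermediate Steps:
p(E) = 16
(-275 + p(-6))**2 = (-275 + 16)**2 = (-259)**2 = 67081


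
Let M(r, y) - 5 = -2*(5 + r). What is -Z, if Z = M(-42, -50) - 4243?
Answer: 4164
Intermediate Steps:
M(r, y) = -5 - 2*r (M(r, y) = 5 - 2*(5 + r) = 5 + (-10 - 2*r) = -5 - 2*r)
Z = -4164 (Z = (-5 - 2*(-42)) - 4243 = (-5 + 84) - 4243 = 79 - 4243 = -4164)
-Z = -1*(-4164) = 4164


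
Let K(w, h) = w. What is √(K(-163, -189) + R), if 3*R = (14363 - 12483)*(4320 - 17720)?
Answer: I*√75577467/3 ≈ 2897.8*I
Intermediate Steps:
R = -25192000/3 (R = ((14363 - 12483)*(4320 - 17720))/3 = (1880*(-13400))/3 = (⅓)*(-25192000) = -25192000/3 ≈ -8.3973e+6)
√(K(-163, -189) + R) = √(-163 - 25192000/3) = √(-25192489/3) = I*√75577467/3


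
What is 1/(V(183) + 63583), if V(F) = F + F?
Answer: 1/63949 ≈ 1.5637e-5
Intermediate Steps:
V(F) = 2*F
1/(V(183) + 63583) = 1/(2*183 + 63583) = 1/(366 + 63583) = 1/63949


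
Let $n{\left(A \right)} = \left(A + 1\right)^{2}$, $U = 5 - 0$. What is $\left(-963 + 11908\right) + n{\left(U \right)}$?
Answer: $10981$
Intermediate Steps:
$U = 5$ ($U = 5 + 0 = 5$)
$n{\left(A \right)} = \left(1 + A\right)^{2}$
$\left(-963 + 11908\right) + n{\left(U \right)} = \left(-963 + 11908\right) + \left(1 + 5\right)^{2} = 10945 + 6^{2} = 10945 + 36 = 10981$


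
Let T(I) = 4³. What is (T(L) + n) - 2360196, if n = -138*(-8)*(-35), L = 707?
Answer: -2398772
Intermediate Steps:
T(I) = 64
n = -38640 (n = 1104*(-35) = -38640)
(T(L) + n) - 2360196 = (64 - 38640) - 2360196 = -38576 - 2360196 = -2398772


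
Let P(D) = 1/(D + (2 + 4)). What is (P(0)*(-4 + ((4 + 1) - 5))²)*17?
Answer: 136/3 ≈ 45.333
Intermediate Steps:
P(D) = 1/(6 + D) (P(D) = 1/(D + 6) = 1/(6 + D))
(P(0)*(-4 + ((4 + 1) - 5))²)*17 = ((-4 + ((4 + 1) - 5))²/(6 + 0))*17 = ((-4 + (5 - 5))²/6)*17 = ((-4 + 0)²/6)*17 = ((⅙)*(-4)²)*17 = ((⅙)*16)*17 = (8/3)*17 = 136/3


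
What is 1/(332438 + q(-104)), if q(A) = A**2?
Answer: 1/343254 ≈ 2.9133e-6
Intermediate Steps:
1/(332438 + q(-104)) = 1/(332438 + (-104)**2) = 1/(332438 + 10816) = 1/343254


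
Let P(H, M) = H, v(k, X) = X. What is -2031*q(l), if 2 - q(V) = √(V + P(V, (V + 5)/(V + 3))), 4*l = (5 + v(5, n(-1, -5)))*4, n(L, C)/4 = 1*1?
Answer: -4062 + 6093*√2 ≈ 4554.8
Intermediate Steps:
n(L, C) = 4 (n(L, C) = 4*(1*1) = 4*1 = 4)
l = 9 (l = ((5 + 4)*4)/4 = (9*4)/4 = (¼)*36 = 9)
q(V) = 2 - √2*√V (q(V) = 2 - √(V + V) = 2 - √(2*V) = 2 - √2*√V)
-2031*q(l) = -2031*(2 - √2*√9) = -2031*(2 - 1*√2*3) = -2031*(2 - 3*√2) = -4062 + 6093*√2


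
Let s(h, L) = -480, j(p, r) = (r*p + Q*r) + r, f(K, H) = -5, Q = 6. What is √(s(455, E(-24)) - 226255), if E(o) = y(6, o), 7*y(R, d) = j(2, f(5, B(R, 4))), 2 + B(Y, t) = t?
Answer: I*√226735 ≈ 476.17*I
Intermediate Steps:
B(Y, t) = -2 + t
j(p, r) = 7*r + p*r (j(p, r) = (r*p + 6*r) + r = (p*r + 6*r) + r = (6*r + p*r) + r = 7*r + p*r)
y(R, d) = -45/7 (y(R, d) = (-5*(7 + 2))/7 = (-5*9)/7 = (⅐)*(-45) = -45/7)
E(o) = -45/7
√(s(455, E(-24)) - 226255) = √(-480 - 226255) = √(-226735) = I*√226735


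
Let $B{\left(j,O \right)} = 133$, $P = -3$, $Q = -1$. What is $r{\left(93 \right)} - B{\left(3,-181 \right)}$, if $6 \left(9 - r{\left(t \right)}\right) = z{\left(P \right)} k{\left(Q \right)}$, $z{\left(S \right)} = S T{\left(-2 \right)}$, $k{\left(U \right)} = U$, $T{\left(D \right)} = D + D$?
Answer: $-122$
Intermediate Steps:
$T{\left(D \right)} = 2 D$
$z{\left(S \right)} = - 4 S$ ($z{\left(S \right)} = S 2 \left(-2\right) = S \left(-4\right) = - 4 S$)
$r{\left(t \right)} = 11$ ($r{\left(t \right)} = 9 - \frac{\left(-4\right) \left(-3\right) \left(-1\right)}{6} = 9 - \frac{12 \left(-1\right)}{6} = 9 - -2 = 9 + 2 = 11$)
$r{\left(93 \right)} - B{\left(3,-181 \right)} = 11 - 133 = -122$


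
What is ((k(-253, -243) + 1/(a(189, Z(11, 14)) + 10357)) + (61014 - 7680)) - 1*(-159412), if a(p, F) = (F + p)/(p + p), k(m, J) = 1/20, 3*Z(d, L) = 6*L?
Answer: 2379815610669/11186180 ≈ 2.1275e+5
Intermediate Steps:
Z(d, L) = 2*L (Z(d, L) = (6*L)/3 = 2*L)
k(m, J) = 1/20
a(p, F) = (F + p)/(2*p) (a(p, F) = (F + p)/((2*p)) = (F + p)*(1/(2*p)) = (F + p)/(2*p))
((k(-253, -243) + 1/(a(189, Z(11, 14)) + 10357)) + (61014 - 7680)) - 1*(-159412) = ((1/20 + 1/((1/2)*(2*14 + 189)/189 + 10357)) + (61014 - 7680)) - 1*(-159412) = ((1/20 + 1/((1/2)*(1/189)*(28 + 189) + 10357)) + 53334) + 159412 = ((1/20 + 1/((1/2)*(1/189)*217 + 10357)) + 53334) + 159412 = ((1/20 + 1/(31/54 + 10357)) + 53334) + 159412 = ((1/20 + 1/(559309/54)) + 53334) + 159412 = ((1/20 + 54/559309) + 53334) + 159412 = (560389/11186180 + 53334) + 159412 = 596604284509/11186180 + 159412 = 2379815610669/11186180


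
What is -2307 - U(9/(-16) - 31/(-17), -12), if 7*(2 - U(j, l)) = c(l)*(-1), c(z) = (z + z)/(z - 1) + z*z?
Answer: -212015/91 ≈ -2329.8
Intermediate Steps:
c(z) = z² + 2*z/(-1 + z) (c(z) = (2*z)/(-1 + z) + z² = 2*z/(-1 + z) + z² = z² + 2*z/(-1 + z))
U(j, l) = 2 + l*(2 + l² - l)/(7*(-1 + l)) (U(j, l) = 2 - l*(2 + l² - l)/(-1 + l)*(-1)/7 = 2 - (-1)*l*(2 + l² - l)/(7*(-1 + l)) = 2 + l*(2 + l² - l)/(7*(-1 + l)))
-2307 - U(9/(-16) - 31/(-17), -12) = -2307 - (-14 + (-12)³ - 1*(-12)² + 16*(-12))/(7*(-1 - 12)) = -2307 - (-14 - 1728 - 1*144 - 192)/(7*(-13)) = -2307 - (-1)*(-14 - 1728 - 144 - 192)/(7*13) = -2307 - (-1)*(-2078)/(7*13) = -2307 - 1*2078/91 = -2307 - 2078/91 = -212015/91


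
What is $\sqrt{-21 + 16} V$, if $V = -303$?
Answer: $- 303 i \sqrt{5} \approx - 677.53 i$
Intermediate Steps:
$\sqrt{-21 + 16} V = \sqrt{-21 + 16} \left(-303\right) = \sqrt{-5} \left(-303\right) = i \sqrt{5} \left(-303\right) = - 303 i \sqrt{5}$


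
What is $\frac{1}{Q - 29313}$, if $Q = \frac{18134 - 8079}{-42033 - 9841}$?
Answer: $- \frac{51874}{1520592617} \approx -3.4114 \cdot 10^{-5}$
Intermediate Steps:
$Q = - \frac{10055}{51874}$ ($Q = \frac{10055}{-51874} = 10055 \left(- \frac{1}{51874}\right) = - \frac{10055}{51874} \approx -0.19384$)
$\frac{1}{Q - 29313} = \frac{1}{- \frac{10055}{51874} - 29313} = \frac{1}{- \frac{1520592617}{51874}} = - \frac{51874}{1520592617}$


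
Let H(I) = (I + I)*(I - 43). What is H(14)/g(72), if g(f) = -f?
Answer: 203/18 ≈ 11.278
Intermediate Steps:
H(I) = 2*I*(-43 + I) (H(I) = (2*I)*(-43 + I) = 2*I*(-43 + I))
H(14)/g(72) = (2*14*(-43 + 14))/((-1*72)) = (2*14*(-29))/(-72) = -812*(-1/72) = 203/18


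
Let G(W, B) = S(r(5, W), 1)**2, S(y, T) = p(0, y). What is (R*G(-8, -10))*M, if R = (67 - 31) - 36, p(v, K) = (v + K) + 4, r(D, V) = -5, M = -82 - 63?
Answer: 0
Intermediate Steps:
M = -145
p(v, K) = 4 + K + v (p(v, K) = (K + v) + 4 = 4 + K + v)
S(y, T) = 4 + y (S(y, T) = 4 + y + 0 = 4 + y)
G(W, B) = 1 (G(W, B) = (4 - 5)**2 = (-1)**2 = 1)
R = 0 (R = 36 - 36 = 0)
(R*G(-8, -10))*M = (0*1)*(-145) = 0*(-145) = 0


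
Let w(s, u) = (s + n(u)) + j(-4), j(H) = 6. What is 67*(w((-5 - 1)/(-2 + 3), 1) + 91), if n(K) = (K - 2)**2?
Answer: 6164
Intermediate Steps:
n(K) = (-2 + K)**2
w(s, u) = 6 + s + (-2 + u)**2 (w(s, u) = (s + (-2 + u)**2) + 6 = 6 + s + (-2 + u)**2)
67*(w((-5 - 1)/(-2 + 3), 1) + 91) = 67*((6 + (-5 - 1)/(-2 + 3) + (-2 + 1)**2) + 91) = 67*((6 - 6/1 + (-1)**2) + 91) = 67*((6 - 6*1 + 1) + 91) = 67*((6 - 6 + 1) + 91) = 67*(1 + 91) = 67*92 = 6164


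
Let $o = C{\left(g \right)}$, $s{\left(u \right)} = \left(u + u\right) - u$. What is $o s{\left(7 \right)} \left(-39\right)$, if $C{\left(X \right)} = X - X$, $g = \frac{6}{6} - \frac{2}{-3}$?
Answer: $0$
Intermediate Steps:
$s{\left(u \right)} = u$ ($s{\left(u \right)} = 2 u - u = u$)
$g = \frac{5}{3}$ ($g = 6 \cdot \frac{1}{6} - - \frac{2}{3} = 1 + \frac{2}{3} = \frac{5}{3} \approx 1.6667$)
$C{\left(X \right)} = 0$
$o = 0$
$o s{\left(7 \right)} \left(-39\right) = 0 \cdot 7 \left(-39\right) = 0 \left(-39\right) = 0$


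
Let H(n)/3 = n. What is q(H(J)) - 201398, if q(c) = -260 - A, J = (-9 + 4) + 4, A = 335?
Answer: -201993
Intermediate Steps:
J = -1 (J = -5 + 4 = -1)
H(n) = 3*n
q(c) = -595 (q(c) = -260 - 1*335 = -260 - 335 = -595)
q(H(J)) - 201398 = -595 - 201398 = -201993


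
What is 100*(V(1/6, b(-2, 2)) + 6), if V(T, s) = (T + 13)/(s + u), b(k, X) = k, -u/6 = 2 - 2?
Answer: -175/3 ≈ -58.333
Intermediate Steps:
u = 0 (u = -6*(2 - 2) = -6*0 = 0)
V(T, s) = (13 + T)/s (V(T, s) = (T + 13)/(s + 0) = (13 + T)/s)
100*(V(1/6, b(-2, 2)) + 6) = 100*((13 + 1/6)/(-2) + 6) = 100*(-(13 + ⅙)/2 + 6) = 100*(-½*79/6 + 6) = 100*(-79/12 + 6) = 100*(-7/12) = -175/3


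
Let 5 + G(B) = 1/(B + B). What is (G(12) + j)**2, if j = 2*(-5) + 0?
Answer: 128881/576 ≈ 223.75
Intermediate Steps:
G(B) = -5 + 1/(2*B) (G(B) = -5 + 1/(B + B) = -5 + 1/(2*B))
j = -10 (j = -10 + 0 = -10)
(G(12) + j)**2 = ((-5 + (1/2)/12) - 10)**2 = ((-5 + (1/2)*(1/12)) - 10)**2 = ((-5 + 1/24) - 10)**2 = (-119/24 - 10)**2 = (-359/24)**2 = 128881/576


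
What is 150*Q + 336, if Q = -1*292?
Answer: -43464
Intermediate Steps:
Q = -292
150*Q + 336 = 150*(-292) + 336 = -43800 + 336 = -43464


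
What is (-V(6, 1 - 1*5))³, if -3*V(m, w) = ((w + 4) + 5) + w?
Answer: 1/27 ≈ 0.037037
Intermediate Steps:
V(m, w) = -3 - 2*w/3 (V(m, w) = -(((w + 4) + 5) + w)/3 = -(((4 + w) + 5) + w)/3 = -((9 + w) + w)/3 = -(9 + 2*w)/3 = -3 - 2*w/3)
(-V(6, 1 - 1*5))³ = (-(-3 - 2*(1 - 1*5)/3))³ = (-(-3 - 2*(1 - 5)/3))³ = (-(-3 - ⅔*(-4)))³ = (-(-3 + 8/3))³ = (-1*(-⅓))³ = (⅓)³ = 1/27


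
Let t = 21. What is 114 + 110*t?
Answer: 2424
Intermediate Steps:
114 + 110*t = 114 + 110*21 = 114 + 2310 = 2424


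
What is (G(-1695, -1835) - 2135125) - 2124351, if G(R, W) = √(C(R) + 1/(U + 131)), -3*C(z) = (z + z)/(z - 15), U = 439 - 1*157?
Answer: -4259476 + I*√364869806/23541 ≈ -4.2595e+6 + 0.81142*I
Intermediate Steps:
U = 282 (U = 439 - 157 = 282)
C(z) = -2*z/(3*(-15 + z)) (C(z) = -(z + z)/(3*(z - 15)) = -2*z/(3*(-15 + z)))
G(R, W) = √(1/413 - 2*R/(-45 + 3*R)) (G(R, W) = √(-2*R/(-45 + 3*R) + 1/(282 + 131)) = √(-2*R/(-45 + 3*R) + 1/413) = √(1/413 - 2*R/(-45 + 3*R)))
(G(-1695, -1835) - 2135125) - 2124351 = (√1239*√((-45 - 823*(-1695))/(-15 - 1695))/1239 - 2135125) - 2124351 = (√1239*√((-45 + 1394985)/(-1710))/1239 - 2135125) - 2124351 = (√1239*√(-1/1710*1394940)/1239 - 2135125) - 2124351 = (√1239*√(-46498/57)/1239 - 2135125) - 2124351 = (√1239*(I*√2650386/57)/1239 - 2135125) - 2124351 = (I*√364869806/23541 - 2135125) - 2124351 = (-2135125 + I*√364869806/23541) - 2124351 = -4259476 + I*√364869806/23541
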